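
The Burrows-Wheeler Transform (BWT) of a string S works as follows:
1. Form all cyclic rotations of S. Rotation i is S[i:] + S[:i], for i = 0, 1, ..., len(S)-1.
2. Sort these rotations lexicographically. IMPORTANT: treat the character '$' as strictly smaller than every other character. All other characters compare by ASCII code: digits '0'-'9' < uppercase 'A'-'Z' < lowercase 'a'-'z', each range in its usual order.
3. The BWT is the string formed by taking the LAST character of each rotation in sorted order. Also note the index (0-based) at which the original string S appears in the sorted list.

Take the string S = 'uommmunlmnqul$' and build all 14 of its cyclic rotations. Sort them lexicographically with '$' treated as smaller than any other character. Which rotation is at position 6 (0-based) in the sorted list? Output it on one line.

Answer: munlmnqul$uomm

Derivation:
All 14 rotations (rotation i = S[i:]+S[:i]):
  rot[0] = uommmunlmnqul$
  rot[1] = ommmunlmnqul$u
  rot[2] = mmmunlmnqul$uo
  rot[3] = mmunlmnqul$uom
  rot[4] = munlmnqul$uomm
  rot[5] = unlmnqul$uommm
  rot[6] = nlmnqul$uommmu
  rot[7] = lmnqul$uommmun
  rot[8] = mnqul$uommmunl
  rot[9] = nqul$uommmunlm
  rot[10] = qul$uommmunlmn
  rot[11] = ul$uommmunlmnq
  rot[12] = l$uommmunlmnqu
  rot[13] = $uommmunlmnqul
Sorted (with $ < everything):
  sorted[0] = $uommmunlmnqul
  sorted[1] = l$uommmunlmnqu
  sorted[2] = lmnqul$uommmun
  sorted[3] = mmmunlmnqul$uo
  sorted[4] = mmunlmnqul$uom
  sorted[5] = mnqul$uommmunl
  sorted[6] = munlmnqul$uomm
  sorted[7] = nlmnqul$uommmu
  sorted[8] = nqul$uommmunlm
  sorted[9] = ommmunlmnqul$u
  sorted[10] = qul$uommmunlmn
  sorted[11] = ul$uommmunlmnq
  sorted[12] = unlmnqul$uommm
  sorted[13] = uommmunlmnqul$
sorted[6] = munlmnqul$uomm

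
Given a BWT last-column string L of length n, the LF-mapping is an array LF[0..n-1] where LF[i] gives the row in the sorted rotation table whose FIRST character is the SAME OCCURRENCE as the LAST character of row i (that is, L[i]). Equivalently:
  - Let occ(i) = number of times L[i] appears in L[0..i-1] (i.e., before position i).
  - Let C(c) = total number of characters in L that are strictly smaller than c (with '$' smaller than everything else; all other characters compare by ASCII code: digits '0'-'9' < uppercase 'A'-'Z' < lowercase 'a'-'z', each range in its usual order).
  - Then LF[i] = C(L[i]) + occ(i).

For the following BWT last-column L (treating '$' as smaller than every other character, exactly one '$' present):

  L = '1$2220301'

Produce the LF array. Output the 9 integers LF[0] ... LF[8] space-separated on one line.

Answer: 3 0 5 6 7 1 8 2 4

Derivation:
Char counts: '$':1, '0':2, '1':2, '2':3, '3':1
C (first-col start): C('$')=0, C('0')=1, C('1')=3, C('2')=5, C('3')=8
L[0]='1': occ=0, LF[0]=C('1')+0=3+0=3
L[1]='$': occ=0, LF[1]=C('$')+0=0+0=0
L[2]='2': occ=0, LF[2]=C('2')+0=5+0=5
L[3]='2': occ=1, LF[3]=C('2')+1=5+1=6
L[4]='2': occ=2, LF[4]=C('2')+2=5+2=7
L[5]='0': occ=0, LF[5]=C('0')+0=1+0=1
L[6]='3': occ=0, LF[6]=C('3')+0=8+0=8
L[7]='0': occ=1, LF[7]=C('0')+1=1+1=2
L[8]='1': occ=1, LF[8]=C('1')+1=3+1=4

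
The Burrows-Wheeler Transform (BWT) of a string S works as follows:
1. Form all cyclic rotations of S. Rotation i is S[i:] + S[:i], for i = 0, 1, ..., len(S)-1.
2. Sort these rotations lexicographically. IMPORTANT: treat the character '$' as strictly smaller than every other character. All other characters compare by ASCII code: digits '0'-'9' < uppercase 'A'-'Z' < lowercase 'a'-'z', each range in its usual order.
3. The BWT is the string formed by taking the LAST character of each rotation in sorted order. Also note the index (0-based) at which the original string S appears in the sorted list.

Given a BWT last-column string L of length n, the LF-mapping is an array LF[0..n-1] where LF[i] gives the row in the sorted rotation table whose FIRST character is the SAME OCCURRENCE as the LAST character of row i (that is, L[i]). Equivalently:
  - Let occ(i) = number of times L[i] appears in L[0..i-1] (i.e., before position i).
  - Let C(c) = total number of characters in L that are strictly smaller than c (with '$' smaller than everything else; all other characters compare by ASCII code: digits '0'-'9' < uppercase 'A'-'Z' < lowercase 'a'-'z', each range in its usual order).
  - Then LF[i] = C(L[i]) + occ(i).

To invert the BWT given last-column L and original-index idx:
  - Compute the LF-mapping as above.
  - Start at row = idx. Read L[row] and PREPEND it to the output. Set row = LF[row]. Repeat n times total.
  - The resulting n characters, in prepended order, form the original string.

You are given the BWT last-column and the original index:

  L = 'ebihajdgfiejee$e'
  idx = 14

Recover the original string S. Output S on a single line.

Answer: jegeifejhdeibae$

Derivation:
LF mapping: 4 2 12 11 1 14 3 10 9 13 5 15 6 7 0 8
Walk LF starting at row 14, prepending L[row]:
  step 1: row=14, L[14]='$', prepend. Next row=LF[14]=0
  step 2: row=0, L[0]='e', prepend. Next row=LF[0]=4
  step 3: row=4, L[4]='a', prepend. Next row=LF[4]=1
  step 4: row=1, L[1]='b', prepend. Next row=LF[1]=2
  step 5: row=2, L[2]='i', prepend. Next row=LF[2]=12
  step 6: row=12, L[12]='e', prepend. Next row=LF[12]=6
  step 7: row=6, L[6]='d', prepend. Next row=LF[6]=3
  step 8: row=3, L[3]='h', prepend. Next row=LF[3]=11
  step 9: row=11, L[11]='j', prepend. Next row=LF[11]=15
  step 10: row=15, L[15]='e', prepend. Next row=LF[15]=8
  step 11: row=8, L[8]='f', prepend. Next row=LF[8]=9
  step 12: row=9, L[9]='i', prepend. Next row=LF[9]=13
  step 13: row=13, L[13]='e', prepend. Next row=LF[13]=7
  step 14: row=7, L[7]='g', prepend. Next row=LF[7]=10
  step 15: row=10, L[10]='e', prepend. Next row=LF[10]=5
  step 16: row=5, L[5]='j', prepend. Next row=LF[5]=14
Reversed output: jegeifejhdeibae$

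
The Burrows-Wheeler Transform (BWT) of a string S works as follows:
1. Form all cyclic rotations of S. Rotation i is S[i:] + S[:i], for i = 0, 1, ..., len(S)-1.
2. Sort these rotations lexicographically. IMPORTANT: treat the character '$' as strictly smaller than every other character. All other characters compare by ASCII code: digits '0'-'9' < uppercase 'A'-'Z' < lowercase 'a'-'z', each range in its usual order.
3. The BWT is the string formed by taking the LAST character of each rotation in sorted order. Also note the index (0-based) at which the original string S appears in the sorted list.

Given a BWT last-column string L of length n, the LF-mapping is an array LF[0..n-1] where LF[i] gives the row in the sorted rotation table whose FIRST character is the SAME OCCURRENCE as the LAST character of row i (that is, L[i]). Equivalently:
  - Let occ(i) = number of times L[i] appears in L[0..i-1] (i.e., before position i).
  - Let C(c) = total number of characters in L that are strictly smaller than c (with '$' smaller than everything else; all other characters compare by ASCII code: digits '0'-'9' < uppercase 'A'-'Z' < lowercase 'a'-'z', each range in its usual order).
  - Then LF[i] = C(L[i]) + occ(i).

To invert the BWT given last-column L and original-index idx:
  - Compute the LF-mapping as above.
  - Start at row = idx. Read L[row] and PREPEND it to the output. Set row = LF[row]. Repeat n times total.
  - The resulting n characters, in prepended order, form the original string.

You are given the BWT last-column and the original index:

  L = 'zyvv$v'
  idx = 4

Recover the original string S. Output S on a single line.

LF mapping: 5 4 1 2 0 3
Walk LF starting at row 4, prepending L[row]:
  step 1: row=4, L[4]='$', prepend. Next row=LF[4]=0
  step 2: row=0, L[0]='z', prepend. Next row=LF[0]=5
  step 3: row=5, L[5]='v', prepend. Next row=LF[5]=3
  step 4: row=3, L[3]='v', prepend. Next row=LF[3]=2
  step 5: row=2, L[2]='v', prepend. Next row=LF[2]=1
  step 6: row=1, L[1]='y', prepend. Next row=LF[1]=4
Reversed output: yvvvz$

Answer: yvvvz$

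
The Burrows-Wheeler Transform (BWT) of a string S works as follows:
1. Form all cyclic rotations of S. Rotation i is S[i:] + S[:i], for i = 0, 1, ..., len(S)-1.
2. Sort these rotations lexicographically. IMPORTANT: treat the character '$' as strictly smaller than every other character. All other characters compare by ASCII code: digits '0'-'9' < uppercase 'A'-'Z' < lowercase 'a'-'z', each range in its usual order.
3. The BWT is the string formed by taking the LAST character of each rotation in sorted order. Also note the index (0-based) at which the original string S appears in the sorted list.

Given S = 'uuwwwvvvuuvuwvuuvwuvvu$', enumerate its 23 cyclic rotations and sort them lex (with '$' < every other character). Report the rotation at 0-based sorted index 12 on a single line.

All 23 rotations (rotation i = S[i:]+S[:i]):
  rot[0] = uuwwwvvvuuvuwvuuvwuvvu$
  rot[1] = uwwwvvvuuvuwvuuvwuvvu$u
  rot[2] = wwwvvvuuvuwvuuvwuvvu$uu
  rot[3] = wwvvvuuvuwvuuvwuvvu$uuw
  rot[4] = wvvvuuvuwvuuvwuvvu$uuww
  rot[5] = vvvuuvuwvuuvwuvvu$uuwww
  rot[6] = vvuuvuwvuuvwuvvu$uuwwwv
  rot[7] = vuuvuwvuuvwuvvu$uuwwwvv
  rot[8] = uuvuwvuuvwuvvu$uuwwwvvv
  rot[9] = uvuwvuuvwuvvu$uuwwwvvvu
  rot[10] = vuwvuuvwuvvu$uuwwwvvvuu
  rot[11] = uwvuuvwuvvu$uuwwwvvvuuv
  rot[12] = wvuuvwuvvu$uuwwwvvvuuvu
  rot[13] = vuuvwuvvu$uuwwwvvvuuvuw
  rot[14] = uuvwuvvu$uuwwwvvvuuvuwv
  rot[15] = uvwuvvu$uuwwwvvvuuvuwvu
  rot[16] = vwuvvu$uuwwwvvvuuvuwvuu
  rot[17] = wuvvu$uuwwwvvvuuvuwvuuv
  rot[18] = uvvu$uuwwwvvvuuvuwvuuvw
  rot[19] = vvu$uuwwwvvvuuvuwvuuvwu
  rot[20] = vu$uuwwwvvvuuvuwvuuvwuv
  rot[21] = u$uuwwwvvvuuvuwvuuvwuvv
  rot[22] = $uuwwwvvvuuvuwvuuvwuvvu
Sorted (with $ < everything):
  sorted[0] = $uuwwwvvvuuvuwvuuvwuvvu
  sorted[1] = u$uuwwwvvvuuvuwvuuvwuvv
  sorted[2] = uuvuwvuuvwuvvu$uuwwwvvv
  sorted[3] = uuvwuvvu$uuwwwvvvuuvuwv
  sorted[4] = uuwwwvvvuuvuwvuuvwuvvu$
  sorted[5] = uvuwvuuvwuvvu$uuwwwvvvu
  sorted[6] = uvvu$uuwwwvvvuuvuwvuuvw
  sorted[7] = uvwuvvu$uuwwwvvvuuvuwvu
  sorted[8] = uwvuuvwuvvu$uuwwwvvvuuv
  sorted[9] = uwwwvvvuuvuwvuuvwuvvu$u
  sorted[10] = vu$uuwwwvvvuuvuwvuuvwuv
  sorted[11] = vuuvuwvuuvwuvvu$uuwwwvv
  sorted[12] = vuuvwuvvu$uuwwwvvvuuvuw
  sorted[13] = vuwvuuvwuvvu$uuwwwvvvuu
  sorted[14] = vvu$uuwwwvvvuuvuwvuuvwu
  sorted[15] = vvuuvuwvuuvwuvvu$uuwwwv
  sorted[16] = vvvuuvuwvuuvwuvvu$uuwww
  sorted[17] = vwuvvu$uuwwwvvvuuvuwvuu
  sorted[18] = wuvvu$uuwwwvvvuuvuwvuuv
  sorted[19] = wvuuvwuvvu$uuwwwvvvuuvu
  sorted[20] = wvvvuuvuwvuuvwuvvu$uuww
  sorted[21] = wwvvvuuvuwvuuvwuvvu$uuw
  sorted[22] = wwwvvvuuvuwvuuvwuvvu$uu
sorted[12] = vuuvwuvvu$uuwwwvvvuuvuw

Answer: vuuvwuvvu$uuwwwvvvuuvuw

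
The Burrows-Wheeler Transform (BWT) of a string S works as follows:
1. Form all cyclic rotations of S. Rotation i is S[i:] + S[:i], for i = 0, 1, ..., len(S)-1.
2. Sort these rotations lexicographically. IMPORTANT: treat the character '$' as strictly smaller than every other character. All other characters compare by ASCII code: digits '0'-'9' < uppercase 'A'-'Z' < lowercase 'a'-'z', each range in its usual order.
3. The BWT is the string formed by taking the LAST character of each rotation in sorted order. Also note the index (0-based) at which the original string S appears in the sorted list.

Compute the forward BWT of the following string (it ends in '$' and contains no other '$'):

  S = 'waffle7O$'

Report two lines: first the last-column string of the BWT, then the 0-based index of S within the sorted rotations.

Answer: Oe7wlaff$
8

Derivation:
All 9 rotations (rotation i = S[i:]+S[:i]):
  rot[0] = waffle7O$
  rot[1] = affle7O$w
  rot[2] = ffle7O$wa
  rot[3] = fle7O$waf
  rot[4] = le7O$waff
  rot[5] = e7O$waffl
  rot[6] = 7O$waffle
  rot[7] = O$waffle7
  rot[8] = $waffle7O
Sorted (with $ < everything):
  sorted[0] = $waffle7O  (last char: 'O')
  sorted[1] = 7O$waffle  (last char: 'e')
  sorted[2] = O$waffle7  (last char: '7')
  sorted[3] = affle7O$w  (last char: 'w')
  sorted[4] = e7O$waffl  (last char: 'l')
  sorted[5] = ffle7O$wa  (last char: 'a')
  sorted[6] = fle7O$waf  (last char: 'f')
  sorted[7] = le7O$waff  (last char: 'f')
  sorted[8] = waffle7O$  (last char: '$')
Last column: Oe7wlaff$
Original string S is at sorted index 8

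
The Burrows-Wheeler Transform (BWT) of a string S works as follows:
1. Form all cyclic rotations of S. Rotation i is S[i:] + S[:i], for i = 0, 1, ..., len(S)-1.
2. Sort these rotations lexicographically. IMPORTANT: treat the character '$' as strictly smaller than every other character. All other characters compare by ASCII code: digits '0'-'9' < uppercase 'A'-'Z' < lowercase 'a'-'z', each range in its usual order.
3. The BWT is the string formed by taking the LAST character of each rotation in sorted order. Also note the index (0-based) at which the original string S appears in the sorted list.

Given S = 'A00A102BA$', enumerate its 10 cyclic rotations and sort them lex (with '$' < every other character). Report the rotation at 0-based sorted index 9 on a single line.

Answer: BA$A00A102

Derivation:
All 10 rotations (rotation i = S[i:]+S[:i]):
  rot[0] = A00A102BA$
  rot[1] = 00A102BA$A
  rot[2] = 0A102BA$A0
  rot[3] = A102BA$A00
  rot[4] = 102BA$A00A
  rot[5] = 02BA$A00A1
  rot[6] = 2BA$A00A10
  rot[7] = BA$A00A102
  rot[8] = A$A00A102B
  rot[9] = $A00A102BA
Sorted (with $ < everything):
  sorted[0] = $A00A102BA
  sorted[1] = 00A102BA$A
  sorted[2] = 02BA$A00A1
  sorted[3] = 0A102BA$A0
  sorted[4] = 102BA$A00A
  sorted[5] = 2BA$A00A10
  sorted[6] = A$A00A102B
  sorted[7] = A00A102BA$
  sorted[8] = A102BA$A00
  sorted[9] = BA$A00A102
sorted[9] = BA$A00A102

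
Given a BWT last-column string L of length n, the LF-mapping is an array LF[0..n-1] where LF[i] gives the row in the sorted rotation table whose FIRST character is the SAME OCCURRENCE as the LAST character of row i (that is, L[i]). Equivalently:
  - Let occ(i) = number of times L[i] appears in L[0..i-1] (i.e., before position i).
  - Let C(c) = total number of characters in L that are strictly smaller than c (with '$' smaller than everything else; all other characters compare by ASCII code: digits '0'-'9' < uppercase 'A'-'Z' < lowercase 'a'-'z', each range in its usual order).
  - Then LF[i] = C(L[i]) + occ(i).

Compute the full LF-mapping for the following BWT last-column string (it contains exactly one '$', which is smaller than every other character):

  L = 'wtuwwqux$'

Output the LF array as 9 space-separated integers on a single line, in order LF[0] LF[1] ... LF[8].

Char counts: '$':1, 'q':1, 't':1, 'u':2, 'w':3, 'x':1
C (first-col start): C('$')=0, C('q')=1, C('t')=2, C('u')=3, C('w')=5, C('x')=8
L[0]='w': occ=0, LF[0]=C('w')+0=5+0=5
L[1]='t': occ=0, LF[1]=C('t')+0=2+0=2
L[2]='u': occ=0, LF[2]=C('u')+0=3+0=3
L[3]='w': occ=1, LF[3]=C('w')+1=5+1=6
L[4]='w': occ=2, LF[4]=C('w')+2=5+2=7
L[5]='q': occ=0, LF[5]=C('q')+0=1+0=1
L[6]='u': occ=1, LF[6]=C('u')+1=3+1=4
L[7]='x': occ=0, LF[7]=C('x')+0=8+0=8
L[8]='$': occ=0, LF[8]=C('$')+0=0+0=0

Answer: 5 2 3 6 7 1 4 8 0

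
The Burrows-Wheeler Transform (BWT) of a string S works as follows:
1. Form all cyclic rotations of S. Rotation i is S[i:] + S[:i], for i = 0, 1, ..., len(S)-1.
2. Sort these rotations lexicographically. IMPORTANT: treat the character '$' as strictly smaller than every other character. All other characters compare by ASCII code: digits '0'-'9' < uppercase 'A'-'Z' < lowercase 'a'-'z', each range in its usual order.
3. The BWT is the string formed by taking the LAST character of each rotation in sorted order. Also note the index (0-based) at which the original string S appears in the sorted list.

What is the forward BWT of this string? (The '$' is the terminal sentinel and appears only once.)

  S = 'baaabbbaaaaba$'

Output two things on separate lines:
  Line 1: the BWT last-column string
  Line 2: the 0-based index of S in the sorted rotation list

All 14 rotations (rotation i = S[i:]+S[:i]):
  rot[0] = baaabbbaaaaba$
  rot[1] = aaabbbaaaaba$b
  rot[2] = aabbbaaaaba$ba
  rot[3] = abbbaaaaba$baa
  rot[4] = bbbaaaaba$baaa
  rot[5] = bbaaaaba$baaab
  rot[6] = baaaaba$baaabb
  rot[7] = aaaaba$baaabbb
  rot[8] = aaaba$baaabbba
  rot[9] = aaba$baaabbbaa
  rot[10] = aba$baaabbbaaa
  rot[11] = ba$baaabbbaaaa
  rot[12] = a$baaabbbaaaab
  rot[13] = $baaabbbaaaaba
Sorted (with $ < everything):
  sorted[0] = $baaabbbaaaaba  (last char: 'a')
  sorted[1] = a$baaabbbaaaab  (last char: 'b')
  sorted[2] = aaaaba$baaabbb  (last char: 'b')
  sorted[3] = aaaba$baaabbba  (last char: 'a')
  sorted[4] = aaabbbaaaaba$b  (last char: 'b')
  sorted[5] = aaba$baaabbbaa  (last char: 'a')
  sorted[6] = aabbbaaaaba$ba  (last char: 'a')
  sorted[7] = aba$baaabbbaaa  (last char: 'a')
  sorted[8] = abbbaaaaba$baa  (last char: 'a')
  sorted[9] = ba$baaabbbaaaa  (last char: 'a')
  sorted[10] = baaaaba$baaabb  (last char: 'b')
  sorted[11] = baaabbbaaaaba$  (last char: '$')
  sorted[12] = bbaaaaba$baaab  (last char: 'b')
  sorted[13] = bbbaaaaba$baaa  (last char: 'a')
Last column: abbabaaaaab$ba
Original string S is at sorted index 11

Answer: abbabaaaaab$ba
11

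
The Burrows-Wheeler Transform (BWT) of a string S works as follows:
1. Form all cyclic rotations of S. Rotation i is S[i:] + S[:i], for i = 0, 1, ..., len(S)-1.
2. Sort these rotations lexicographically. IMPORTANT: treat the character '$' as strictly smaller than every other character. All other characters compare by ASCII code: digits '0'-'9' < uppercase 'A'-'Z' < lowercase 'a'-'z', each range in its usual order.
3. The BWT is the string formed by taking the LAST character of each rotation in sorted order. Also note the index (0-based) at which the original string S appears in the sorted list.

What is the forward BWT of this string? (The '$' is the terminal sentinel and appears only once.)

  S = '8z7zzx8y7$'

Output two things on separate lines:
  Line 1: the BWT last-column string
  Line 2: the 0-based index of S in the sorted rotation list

All 10 rotations (rotation i = S[i:]+S[:i]):
  rot[0] = 8z7zzx8y7$
  rot[1] = z7zzx8y7$8
  rot[2] = 7zzx8y7$8z
  rot[3] = zzx8y7$8z7
  rot[4] = zx8y7$8z7z
  rot[5] = x8y7$8z7zz
  rot[6] = 8y7$8z7zzx
  rot[7] = y7$8z7zzx8
  rot[8] = 7$8z7zzx8y
  rot[9] = $8z7zzx8y7
Sorted (with $ < everything):
  sorted[0] = $8z7zzx8y7  (last char: '7')
  sorted[1] = 7$8z7zzx8y  (last char: 'y')
  sorted[2] = 7zzx8y7$8z  (last char: 'z')
  sorted[3] = 8y7$8z7zzx  (last char: 'x')
  sorted[4] = 8z7zzx8y7$  (last char: '$')
  sorted[5] = x8y7$8z7zz  (last char: 'z')
  sorted[6] = y7$8z7zzx8  (last char: '8')
  sorted[7] = z7zzx8y7$8  (last char: '8')
  sorted[8] = zx8y7$8z7z  (last char: 'z')
  sorted[9] = zzx8y7$8z7  (last char: '7')
Last column: 7yzx$z88z7
Original string S is at sorted index 4

Answer: 7yzx$z88z7
4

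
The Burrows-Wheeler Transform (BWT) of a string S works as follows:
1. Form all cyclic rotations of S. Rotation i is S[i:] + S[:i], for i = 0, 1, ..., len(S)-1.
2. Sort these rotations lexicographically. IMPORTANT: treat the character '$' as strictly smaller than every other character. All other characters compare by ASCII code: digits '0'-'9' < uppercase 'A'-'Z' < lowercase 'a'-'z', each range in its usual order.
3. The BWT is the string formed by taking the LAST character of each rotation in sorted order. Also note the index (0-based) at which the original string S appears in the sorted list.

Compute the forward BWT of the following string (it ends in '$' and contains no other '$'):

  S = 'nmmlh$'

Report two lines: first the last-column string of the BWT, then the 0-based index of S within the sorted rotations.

Answer: hlmmn$
5

Derivation:
All 6 rotations (rotation i = S[i:]+S[:i]):
  rot[0] = nmmlh$
  rot[1] = mmlh$n
  rot[2] = mlh$nm
  rot[3] = lh$nmm
  rot[4] = h$nmml
  rot[5] = $nmmlh
Sorted (with $ < everything):
  sorted[0] = $nmmlh  (last char: 'h')
  sorted[1] = h$nmml  (last char: 'l')
  sorted[2] = lh$nmm  (last char: 'm')
  sorted[3] = mlh$nm  (last char: 'm')
  sorted[4] = mmlh$n  (last char: 'n')
  sorted[5] = nmmlh$  (last char: '$')
Last column: hlmmn$
Original string S is at sorted index 5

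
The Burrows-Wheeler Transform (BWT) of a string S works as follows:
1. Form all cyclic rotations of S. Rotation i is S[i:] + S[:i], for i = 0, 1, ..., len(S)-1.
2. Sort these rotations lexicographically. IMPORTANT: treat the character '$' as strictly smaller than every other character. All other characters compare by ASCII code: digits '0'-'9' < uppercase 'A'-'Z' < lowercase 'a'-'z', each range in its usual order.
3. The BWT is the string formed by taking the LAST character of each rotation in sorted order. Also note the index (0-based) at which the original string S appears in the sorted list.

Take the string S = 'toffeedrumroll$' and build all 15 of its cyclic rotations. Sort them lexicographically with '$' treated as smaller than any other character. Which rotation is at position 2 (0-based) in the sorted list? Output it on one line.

Answer: edrumroll$toffe

Derivation:
All 15 rotations (rotation i = S[i:]+S[:i]):
  rot[0] = toffeedrumroll$
  rot[1] = offeedrumroll$t
  rot[2] = ffeedrumroll$to
  rot[3] = feedrumroll$tof
  rot[4] = eedrumroll$toff
  rot[5] = edrumroll$toffe
  rot[6] = drumroll$toffee
  rot[7] = rumroll$toffeed
  rot[8] = umroll$toffeedr
  rot[9] = mroll$toffeedru
  rot[10] = roll$toffeedrum
  rot[11] = oll$toffeedrumr
  rot[12] = ll$toffeedrumro
  rot[13] = l$toffeedrumrol
  rot[14] = $toffeedrumroll
Sorted (with $ < everything):
  sorted[0] = $toffeedrumroll
  sorted[1] = drumroll$toffee
  sorted[2] = edrumroll$toffe
  sorted[3] = eedrumroll$toff
  sorted[4] = feedrumroll$tof
  sorted[5] = ffeedrumroll$to
  sorted[6] = l$toffeedrumrol
  sorted[7] = ll$toffeedrumro
  sorted[8] = mroll$toffeedru
  sorted[9] = offeedrumroll$t
  sorted[10] = oll$toffeedrumr
  sorted[11] = roll$toffeedrum
  sorted[12] = rumroll$toffeed
  sorted[13] = toffeedrumroll$
  sorted[14] = umroll$toffeedr
sorted[2] = edrumroll$toffe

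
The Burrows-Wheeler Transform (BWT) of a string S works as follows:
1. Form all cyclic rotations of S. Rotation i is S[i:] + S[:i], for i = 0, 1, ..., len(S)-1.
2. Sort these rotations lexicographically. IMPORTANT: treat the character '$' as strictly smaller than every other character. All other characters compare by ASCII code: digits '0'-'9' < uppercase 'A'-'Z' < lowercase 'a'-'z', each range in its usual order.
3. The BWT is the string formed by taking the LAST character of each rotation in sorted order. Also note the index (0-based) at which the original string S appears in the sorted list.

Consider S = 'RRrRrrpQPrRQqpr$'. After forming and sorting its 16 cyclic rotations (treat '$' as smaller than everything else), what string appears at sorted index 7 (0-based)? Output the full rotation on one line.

All 16 rotations (rotation i = S[i:]+S[:i]):
  rot[0] = RRrRrrpQPrRQqpr$
  rot[1] = RrRrrpQPrRQqpr$R
  rot[2] = rRrrpQPrRQqpr$RR
  rot[3] = RrrpQPrRQqpr$RRr
  rot[4] = rrpQPrRQqpr$RRrR
  rot[5] = rpQPrRQqpr$RRrRr
  rot[6] = pQPrRQqpr$RRrRrr
  rot[7] = QPrRQqpr$RRrRrrp
  rot[8] = PrRQqpr$RRrRrrpQ
  rot[9] = rRQqpr$RRrRrrpQP
  rot[10] = RQqpr$RRrRrrpQPr
  rot[11] = Qqpr$RRrRrrpQPrR
  rot[12] = qpr$RRrRrrpQPrRQ
  rot[13] = pr$RRrRrrpQPrRQq
  rot[14] = r$RRrRrrpQPrRQqp
  rot[15] = $RRrRrrpQPrRQqpr
Sorted (with $ < everything):
  sorted[0] = $RRrRrrpQPrRQqpr
  sorted[1] = PrRQqpr$RRrRrrpQ
  sorted[2] = QPrRQqpr$RRrRrrp
  sorted[3] = Qqpr$RRrRrrpQPrR
  sorted[4] = RQqpr$RRrRrrpQPr
  sorted[5] = RRrRrrpQPrRQqpr$
  sorted[6] = RrRrrpQPrRQqpr$R
  sorted[7] = RrrpQPrRQqpr$RRr
  sorted[8] = pQPrRQqpr$RRrRrr
  sorted[9] = pr$RRrRrrpQPrRQq
  sorted[10] = qpr$RRrRrrpQPrRQ
  sorted[11] = r$RRrRrrpQPrRQqp
  sorted[12] = rRQqpr$RRrRrrpQP
  sorted[13] = rRrrpQPrRQqpr$RR
  sorted[14] = rpQPrRQqpr$RRrRr
  sorted[15] = rrpQPrRQqpr$RRrR
sorted[7] = RrrpQPrRQqpr$RRr

Answer: RrrpQPrRQqpr$RRr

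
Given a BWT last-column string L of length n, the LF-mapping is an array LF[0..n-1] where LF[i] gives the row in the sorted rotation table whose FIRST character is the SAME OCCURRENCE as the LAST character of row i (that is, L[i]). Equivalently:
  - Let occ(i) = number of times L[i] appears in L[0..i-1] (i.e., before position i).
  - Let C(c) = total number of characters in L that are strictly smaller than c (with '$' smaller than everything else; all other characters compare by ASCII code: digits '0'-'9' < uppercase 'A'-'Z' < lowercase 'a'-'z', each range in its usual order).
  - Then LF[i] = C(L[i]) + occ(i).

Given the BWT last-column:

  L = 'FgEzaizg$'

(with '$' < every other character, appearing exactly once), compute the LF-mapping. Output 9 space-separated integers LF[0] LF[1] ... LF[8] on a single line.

Answer: 2 4 1 7 3 6 8 5 0

Derivation:
Char counts: '$':1, 'E':1, 'F':1, 'a':1, 'g':2, 'i':1, 'z':2
C (first-col start): C('$')=0, C('E')=1, C('F')=2, C('a')=3, C('g')=4, C('i')=6, C('z')=7
L[0]='F': occ=0, LF[0]=C('F')+0=2+0=2
L[1]='g': occ=0, LF[1]=C('g')+0=4+0=4
L[2]='E': occ=0, LF[2]=C('E')+0=1+0=1
L[3]='z': occ=0, LF[3]=C('z')+0=7+0=7
L[4]='a': occ=0, LF[4]=C('a')+0=3+0=3
L[5]='i': occ=0, LF[5]=C('i')+0=6+0=6
L[6]='z': occ=1, LF[6]=C('z')+1=7+1=8
L[7]='g': occ=1, LF[7]=C('g')+1=4+1=5
L[8]='$': occ=0, LF[8]=C('$')+0=0+0=0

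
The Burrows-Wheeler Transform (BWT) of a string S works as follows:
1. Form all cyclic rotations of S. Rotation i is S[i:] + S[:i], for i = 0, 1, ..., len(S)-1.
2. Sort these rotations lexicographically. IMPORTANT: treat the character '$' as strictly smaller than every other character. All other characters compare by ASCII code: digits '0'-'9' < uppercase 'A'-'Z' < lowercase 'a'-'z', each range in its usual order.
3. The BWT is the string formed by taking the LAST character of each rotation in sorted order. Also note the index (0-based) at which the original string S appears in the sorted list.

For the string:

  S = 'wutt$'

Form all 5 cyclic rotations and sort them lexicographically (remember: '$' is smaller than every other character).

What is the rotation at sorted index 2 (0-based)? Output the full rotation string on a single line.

Answer: tt$wu

Derivation:
All 5 rotations (rotation i = S[i:]+S[:i]):
  rot[0] = wutt$
  rot[1] = utt$w
  rot[2] = tt$wu
  rot[3] = t$wut
  rot[4] = $wutt
Sorted (with $ < everything):
  sorted[0] = $wutt
  sorted[1] = t$wut
  sorted[2] = tt$wu
  sorted[3] = utt$w
  sorted[4] = wutt$
sorted[2] = tt$wu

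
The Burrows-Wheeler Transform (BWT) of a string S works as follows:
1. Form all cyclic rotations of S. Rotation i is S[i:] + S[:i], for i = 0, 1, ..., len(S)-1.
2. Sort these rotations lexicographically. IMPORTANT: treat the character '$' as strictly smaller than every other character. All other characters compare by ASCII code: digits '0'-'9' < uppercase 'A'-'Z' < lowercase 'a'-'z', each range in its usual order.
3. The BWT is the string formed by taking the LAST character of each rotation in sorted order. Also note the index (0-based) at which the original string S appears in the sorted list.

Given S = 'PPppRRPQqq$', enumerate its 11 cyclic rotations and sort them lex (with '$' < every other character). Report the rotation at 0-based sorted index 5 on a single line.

Answer: RPQqq$PPppR

Derivation:
All 11 rotations (rotation i = S[i:]+S[:i]):
  rot[0] = PPppRRPQqq$
  rot[1] = PppRRPQqq$P
  rot[2] = ppRRPQqq$PP
  rot[3] = pRRPQqq$PPp
  rot[4] = RRPQqq$PPpp
  rot[5] = RPQqq$PPppR
  rot[6] = PQqq$PPppRR
  rot[7] = Qqq$PPppRRP
  rot[8] = qq$PPppRRPQ
  rot[9] = q$PPppRRPQq
  rot[10] = $PPppRRPQqq
Sorted (with $ < everything):
  sorted[0] = $PPppRRPQqq
  sorted[1] = PPppRRPQqq$
  sorted[2] = PQqq$PPppRR
  sorted[3] = PppRRPQqq$P
  sorted[4] = Qqq$PPppRRP
  sorted[5] = RPQqq$PPppR
  sorted[6] = RRPQqq$PPpp
  sorted[7] = pRRPQqq$PPp
  sorted[8] = ppRRPQqq$PP
  sorted[9] = q$PPppRRPQq
  sorted[10] = qq$PPppRRPQ
sorted[5] = RPQqq$PPppR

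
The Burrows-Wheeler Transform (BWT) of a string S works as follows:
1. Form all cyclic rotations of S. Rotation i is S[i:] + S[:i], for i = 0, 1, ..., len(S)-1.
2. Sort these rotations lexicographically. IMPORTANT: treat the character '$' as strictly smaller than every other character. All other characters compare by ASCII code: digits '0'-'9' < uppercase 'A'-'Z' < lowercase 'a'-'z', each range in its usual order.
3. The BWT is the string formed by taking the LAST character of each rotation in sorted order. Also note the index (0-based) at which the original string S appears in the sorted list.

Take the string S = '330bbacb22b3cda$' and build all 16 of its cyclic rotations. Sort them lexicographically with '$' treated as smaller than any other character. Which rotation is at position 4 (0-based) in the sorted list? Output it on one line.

All 16 rotations (rotation i = S[i:]+S[:i]):
  rot[0] = 330bbacb22b3cda$
  rot[1] = 30bbacb22b3cda$3
  rot[2] = 0bbacb22b3cda$33
  rot[3] = bbacb22b3cda$330
  rot[4] = bacb22b3cda$330b
  rot[5] = acb22b3cda$330bb
  rot[6] = cb22b3cda$330bba
  rot[7] = b22b3cda$330bbac
  rot[8] = 22b3cda$330bbacb
  rot[9] = 2b3cda$330bbacb2
  rot[10] = b3cda$330bbacb22
  rot[11] = 3cda$330bbacb22b
  rot[12] = cda$330bbacb22b3
  rot[13] = da$330bbacb22b3c
  rot[14] = a$330bbacb22b3cd
  rot[15] = $330bbacb22b3cda
Sorted (with $ < everything):
  sorted[0] = $330bbacb22b3cda
  sorted[1] = 0bbacb22b3cda$33
  sorted[2] = 22b3cda$330bbacb
  sorted[3] = 2b3cda$330bbacb2
  sorted[4] = 30bbacb22b3cda$3
  sorted[5] = 330bbacb22b3cda$
  sorted[6] = 3cda$330bbacb22b
  sorted[7] = a$330bbacb22b3cd
  sorted[8] = acb22b3cda$330bb
  sorted[9] = b22b3cda$330bbac
  sorted[10] = b3cda$330bbacb22
  sorted[11] = bacb22b3cda$330b
  sorted[12] = bbacb22b3cda$330
  sorted[13] = cb22b3cda$330bba
  sorted[14] = cda$330bbacb22b3
  sorted[15] = da$330bbacb22b3c
sorted[4] = 30bbacb22b3cda$3

Answer: 30bbacb22b3cda$3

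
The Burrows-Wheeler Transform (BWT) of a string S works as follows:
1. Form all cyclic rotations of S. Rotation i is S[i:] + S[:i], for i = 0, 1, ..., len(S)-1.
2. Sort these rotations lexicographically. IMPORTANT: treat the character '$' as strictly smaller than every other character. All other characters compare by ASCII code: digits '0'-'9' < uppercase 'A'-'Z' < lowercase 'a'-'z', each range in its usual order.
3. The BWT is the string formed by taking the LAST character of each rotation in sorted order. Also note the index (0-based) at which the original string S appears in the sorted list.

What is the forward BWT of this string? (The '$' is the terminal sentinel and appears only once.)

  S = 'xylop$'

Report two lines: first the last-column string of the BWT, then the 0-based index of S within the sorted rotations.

All 6 rotations (rotation i = S[i:]+S[:i]):
  rot[0] = xylop$
  rot[1] = ylop$x
  rot[2] = lop$xy
  rot[3] = op$xyl
  rot[4] = p$xylo
  rot[5] = $xylop
Sorted (with $ < everything):
  sorted[0] = $xylop  (last char: 'p')
  sorted[1] = lop$xy  (last char: 'y')
  sorted[2] = op$xyl  (last char: 'l')
  sorted[3] = p$xylo  (last char: 'o')
  sorted[4] = xylop$  (last char: '$')
  sorted[5] = ylop$x  (last char: 'x')
Last column: pylo$x
Original string S is at sorted index 4

Answer: pylo$x
4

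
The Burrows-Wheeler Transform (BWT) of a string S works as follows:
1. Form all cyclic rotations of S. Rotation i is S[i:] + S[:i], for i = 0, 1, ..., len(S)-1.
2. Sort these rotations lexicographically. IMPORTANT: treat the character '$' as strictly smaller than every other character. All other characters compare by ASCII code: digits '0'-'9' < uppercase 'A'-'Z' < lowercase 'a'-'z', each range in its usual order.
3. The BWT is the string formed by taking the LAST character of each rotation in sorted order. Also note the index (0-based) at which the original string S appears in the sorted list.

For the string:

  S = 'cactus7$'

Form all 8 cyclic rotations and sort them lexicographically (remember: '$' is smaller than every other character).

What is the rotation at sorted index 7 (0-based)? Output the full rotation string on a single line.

All 8 rotations (rotation i = S[i:]+S[:i]):
  rot[0] = cactus7$
  rot[1] = actus7$c
  rot[2] = ctus7$ca
  rot[3] = tus7$cac
  rot[4] = us7$cact
  rot[5] = s7$cactu
  rot[6] = 7$cactus
  rot[7] = $cactus7
Sorted (with $ < everything):
  sorted[0] = $cactus7
  sorted[1] = 7$cactus
  sorted[2] = actus7$c
  sorted[3] = cactus7$
  sorted[4] = ctus7$ca
  sorted[5] = s7$cactu
  sorted[6] = tus7$cac
  sorted[7] = us7$cact
sorted[7] = us7$cact

Answer: us7$cact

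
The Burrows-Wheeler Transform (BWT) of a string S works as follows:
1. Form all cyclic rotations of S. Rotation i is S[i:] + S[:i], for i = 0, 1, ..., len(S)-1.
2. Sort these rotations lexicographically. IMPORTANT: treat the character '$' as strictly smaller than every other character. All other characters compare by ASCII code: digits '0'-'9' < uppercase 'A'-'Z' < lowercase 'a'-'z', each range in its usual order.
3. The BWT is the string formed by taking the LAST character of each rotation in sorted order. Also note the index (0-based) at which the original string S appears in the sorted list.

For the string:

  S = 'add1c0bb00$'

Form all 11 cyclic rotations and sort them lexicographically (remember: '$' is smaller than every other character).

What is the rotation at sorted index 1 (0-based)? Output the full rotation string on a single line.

All 11 rotations (rotation i = S[i:]+S[:i]):
  rot[0] = add1c0bb00$
  rot[1] = dd1c0bb00$a
  rot[2] = d1c0bb00$ad
  rot[3] = 1c0bb00$add
  rot[4] = c0bb00$add1
  rot[5] = 0bb00$add1c
  rot[6] = bb00$add1c0
  rot[7] = b00$add1c0b
  rot[8] = 00$add1c0bb
  rot[9] = 0$add1c0bb0
  rot[10] = $add1c0bb00
Sorted (with $ < everything):
  sorted[0] = $add1c0bb00
  sorted[1] = 0$add1c0bb0
  sorted[2] = 00$add1c0bb
  sorted[3] = 0bb00$add1c
  sorted[4] = 1c0bb00$add
  sorted[5] = add1c0bb00$
  sorted[6] = b00$add1c0b
  sorted[7] = bb00$add1c0
  sorted[8] = c0bb00$add1
  sorted[9] = d1c0bb00$ad
  sorted[10] = dd1c0bb00$a
sorted[1] = 0$add1c0bb0

Answer: 0$add1c0bb0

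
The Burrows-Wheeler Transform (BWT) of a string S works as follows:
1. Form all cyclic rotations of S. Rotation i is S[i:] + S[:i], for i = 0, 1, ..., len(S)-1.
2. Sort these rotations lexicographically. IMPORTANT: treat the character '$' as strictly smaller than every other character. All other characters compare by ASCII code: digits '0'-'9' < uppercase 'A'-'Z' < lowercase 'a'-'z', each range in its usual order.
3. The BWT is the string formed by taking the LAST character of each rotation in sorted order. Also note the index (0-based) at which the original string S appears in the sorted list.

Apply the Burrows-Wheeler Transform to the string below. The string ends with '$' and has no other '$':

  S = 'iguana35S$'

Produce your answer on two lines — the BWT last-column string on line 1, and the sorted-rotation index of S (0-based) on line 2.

All 10 rotations (rotation i = S[i:]+S[:i]):
  rot[0] = iguana35S$
  rot[1] = guana35S$i
  rot[2] = uana35S$ig
  rot[3] = ana35S$igu
  rot[4] = na35S$igua
  rot[5] = a35S$iguan
  rot[6] = 35S$iguana
  rot[7] = 5S$iguana3
  rot[8] = S$iguana35
  rot[9] = $iguana35S
Sorted (with $ < everything):
  sorted[0] = $iguana35S  (last char: 'S')
  sorted[1] = 35S$iguana  (last char: 'a')
  sorted[2] = 5S$iguana3  (last char: '3')
  sorted[3] = S$iguana35  (last char: '5')
  sorted[4] = a35S$iguan  (last char: 'n')
  sorted[5] = ana35S$igu  (last char: 'u')
  sorted[6] = guana35S$i  (last char: 'i')
  sorted[7] = iguana35S$  (last char: '$')
  sorted[8] = na35S$igua  (last char: 'a')
  sorted[9] = uana35S$ig  (last char: 'g')
Last column: Sa35nui$ag
Original string S is at sorted index 7

Answer: Sa35nui$ag
7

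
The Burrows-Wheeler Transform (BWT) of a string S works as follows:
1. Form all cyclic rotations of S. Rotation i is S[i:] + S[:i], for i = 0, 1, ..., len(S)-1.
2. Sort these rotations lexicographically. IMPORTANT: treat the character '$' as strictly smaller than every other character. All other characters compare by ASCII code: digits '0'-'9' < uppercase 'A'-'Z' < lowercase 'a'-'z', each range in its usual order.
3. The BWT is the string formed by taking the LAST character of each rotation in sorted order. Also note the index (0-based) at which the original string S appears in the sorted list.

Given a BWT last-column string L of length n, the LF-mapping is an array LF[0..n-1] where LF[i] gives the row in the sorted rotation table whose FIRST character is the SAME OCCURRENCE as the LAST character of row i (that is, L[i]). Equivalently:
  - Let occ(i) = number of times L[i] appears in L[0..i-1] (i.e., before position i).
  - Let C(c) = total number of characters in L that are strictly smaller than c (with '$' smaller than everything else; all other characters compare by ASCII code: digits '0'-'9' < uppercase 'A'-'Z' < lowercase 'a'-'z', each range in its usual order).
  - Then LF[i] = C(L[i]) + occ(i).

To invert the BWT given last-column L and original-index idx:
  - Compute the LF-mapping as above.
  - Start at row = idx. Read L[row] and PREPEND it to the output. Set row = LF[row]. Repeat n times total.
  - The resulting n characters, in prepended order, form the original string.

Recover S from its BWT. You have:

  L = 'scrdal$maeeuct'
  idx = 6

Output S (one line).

LF mapping: 11 3 10 5 1 8 0 9 2 6 7 13 4 12
Walk LF starting at row 6, prepending L[row]:
  step 1: row=6, L[6]='$', prepend. Next row=LF[6]=0
  step 2: row=0, L[0]='s', prepend. Next row=LF[0]=11
  step 3: row=11, L[11]='u', prepend. Next row=LF[11]=13
  step 4: row=13, L[13]='t', prepend. Next row=LF[13]=12
  step 5: row=12, L[12]='c', prepend. Next row=LF[12]=4
  step 6: row=4, L[4]='a', prepend. Next row=LF[4]=1
  step 7: row=1, L[1]='c', prepend. Next row=LF[1]=3
  step 8: row=3, L[3]='d', prepend. Next row=LF[3]=5
  step 9: row=5, L[5]='l', prepend. Next row=LF[5]=8
  step 10: row=8, L[8]='a', prepend. Next row=LF[8]=2
  step 11: row=2, L[2]='r', prepend. Next row=LF[2]=10
  step 12: row=10, L[10]='e', prepend. Next row=LF[10]=7
  step 13: row=7, L[7]='m', prepend. Next row=LF[7]=9
  step 14: row=9, L[9]='e', prepend. Next row=LF[9]=6
Reversed output: emeraldcactus$

Answer: emeraldcactus$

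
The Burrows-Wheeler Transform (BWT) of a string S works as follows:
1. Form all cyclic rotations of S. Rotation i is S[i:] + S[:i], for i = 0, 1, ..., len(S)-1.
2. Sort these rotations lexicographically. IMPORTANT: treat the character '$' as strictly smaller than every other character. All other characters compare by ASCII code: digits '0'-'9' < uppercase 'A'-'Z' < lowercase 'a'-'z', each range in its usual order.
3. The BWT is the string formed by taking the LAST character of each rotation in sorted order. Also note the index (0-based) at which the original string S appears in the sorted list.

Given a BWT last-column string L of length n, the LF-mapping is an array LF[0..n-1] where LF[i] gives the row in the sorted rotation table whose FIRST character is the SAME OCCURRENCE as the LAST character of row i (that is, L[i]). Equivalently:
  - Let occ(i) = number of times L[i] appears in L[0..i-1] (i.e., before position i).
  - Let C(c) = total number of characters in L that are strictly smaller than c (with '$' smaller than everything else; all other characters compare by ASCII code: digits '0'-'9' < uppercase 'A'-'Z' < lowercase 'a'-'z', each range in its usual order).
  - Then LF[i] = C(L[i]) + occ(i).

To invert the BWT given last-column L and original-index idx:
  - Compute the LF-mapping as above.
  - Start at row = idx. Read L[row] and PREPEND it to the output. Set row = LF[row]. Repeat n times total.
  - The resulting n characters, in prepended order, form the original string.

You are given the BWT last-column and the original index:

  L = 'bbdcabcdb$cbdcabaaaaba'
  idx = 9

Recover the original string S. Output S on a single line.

Answer: baacbacbcacadabdadbbb$

Derivation:
LF mapping: 8 9 19 15 1 10 16 20 11 0 17 12 21 18 2 13 3 4 5 6 14 7
Walk LF starting at row 9, prepending L[row]:
  step 1: row=9, L[9]='$', prepend. Next row=LF[9]=0
  step 2: row=0, L[0]='b', prepend. Next row=LF[0]=8
  step 3: row=8, L[8]='b', prepend. Next row=LF[8]=11
  step 4: row=11, L[11]='b', prepend. Next row=LF[11]=12
  step 5: row=12, L[12]='d', prepend. Next row=LF[12]=21
  step 6: row=21, L[21]='a', prepend. Next row=LF[21]=7
  step 7: row=7, L[7]='d', prepend. Next row=LF[7]=20
  step 8: row=20, L[20]='b', prepend. Next row=LF[20]=14
  step 9: row=14, L[14]='a', prepend. Next row=LF[14]=2
  step 10: row=2, L[2]='d', prepend. Next row=LF[2]=19
  step 11: row=19, L[19]='a', prepend. Next row=LF[19]=6
  step 12: row=6, L[6]='c', prepend. Next row=LF[6]=16
  step 13: row=16, L[16]='a', prepend. Next row=LF[16]=3
  step 14: row=3, L[3]='c', prepend. Next row=LF[3]=15
  step 15: row=15, L[15]='b', prepend. Next row=LF[15]=13
  step 16: row=13, L[13]='c', prepend. Next row=LF[13]=18
  step 17: row=18, L[18]='a', prepend. Next row=LF[18]=5
  step 18: row=5, L[5]='b', prepend. Next row=LF[5]=10
  step 19: row=10, L[10]='c', prepend. Next row=LF[10]=17
  step 20: row=17, L[17]='a', prepend. Next row=LF[17]=4
  step 21: row=4, L[4]='a', prepend. Next row=LF[4]=1
  step 22: row=1, L[1]='b', prepend. Next row=LF[1]=9
Reversed output: baacbacbcacadabdadbbb$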